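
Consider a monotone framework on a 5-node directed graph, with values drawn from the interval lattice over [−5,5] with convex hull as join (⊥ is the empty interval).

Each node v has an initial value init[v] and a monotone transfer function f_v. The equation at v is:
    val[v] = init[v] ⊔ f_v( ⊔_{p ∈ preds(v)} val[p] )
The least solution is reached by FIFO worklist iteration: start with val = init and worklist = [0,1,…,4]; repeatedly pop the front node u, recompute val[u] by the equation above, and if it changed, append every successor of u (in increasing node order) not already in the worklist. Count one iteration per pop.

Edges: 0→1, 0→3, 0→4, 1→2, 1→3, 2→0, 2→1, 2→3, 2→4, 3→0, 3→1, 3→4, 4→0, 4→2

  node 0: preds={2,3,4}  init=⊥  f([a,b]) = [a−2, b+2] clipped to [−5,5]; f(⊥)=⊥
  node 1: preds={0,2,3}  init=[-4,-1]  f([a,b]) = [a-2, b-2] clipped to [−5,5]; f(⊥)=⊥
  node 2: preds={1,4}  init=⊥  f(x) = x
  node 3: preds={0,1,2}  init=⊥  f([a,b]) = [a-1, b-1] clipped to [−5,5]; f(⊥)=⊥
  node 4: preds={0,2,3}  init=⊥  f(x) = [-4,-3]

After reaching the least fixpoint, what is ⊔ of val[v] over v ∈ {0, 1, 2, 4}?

[-5,5]

Trace (34 dequeues):
  [1] u=0 | in ⊥ | out ⊥ | ==
  [2] u=1 | in ⊥ | out [-4,-1] | ==
  [3] u=2 | in [-4,-1] | out [-4,-1] | prev ⊥ | push {0,1}
  [4] u=3 | in [-4,-1] | out [-5,-2] | prev ⊥ | push {}
  [5] u=4 | in [-5,-1] | out [-4,-3] | prev ⊥ | push {2}
  [6] u=0 | in [-5,-1] | out [-5,1] | prev ⊥ | push {3,4}
  [7] u=1 | in [-5,1] | out [-5,-1] | prev [-4,-1] | push {}
  [8] u=2 | in [-5,-1] | out [-5,-1] | prev [-4,-1] | push {0,1}
  [9] u=3 | in [-5,1] | out [-5,0] | prev [-5,-2] | push {}
  [10] u=4 | in [-5,1] | out [-4,-3] | ==
  [11] u=0 | in [-5,0] | out [-5,2] | prev [-5,1] | push {3,4}
  [12] u=1 | in [-5,2] | out [-5,0] | prev [-5,-1] | push {2}
  [13] u=3 | in [-5,2] | out [-5,1] | prev [-5,0] | push {0,1}
  [14] u=4 | in [-5,2] | out [-4,-3] | ==
  [15] u=2 | in [-5,0] | out [-5,0] | prev [-5,-1] | push {3,4}
  [16] u=0 | in [-5,1] | out [-5,3] | prev [-5,2] | push {}
  [17] u=1 | in [-5,3] | out [-5,1] | prev [-5,0] | push {2}
  [18] u=3 | in [-5,3] | out [-5,2] | prev [-5,1] | push {0,1}
  [19] u=4 | in [-5,3] | out [-4,-3] | ==
  [20] u=2 | in [-5,1] | out [-5,1] | prev [-5,0] | push {3,4}
  [21] u=0 | in [-5,2] | out [-5,4] | prev [-5,3] | push {}
  [22] u=1 | in [-5,4] | out [-5,2] | prev [-5,1] | push {2}
  [23] u=3 | in [-5,4] | out [-5,3] | prev [-5,2] | push {0,1}
  [24] u=4 | in [-5,4] | out [-4,-3] | ==
  [25] u=2 | in [-5,2] | out [-5,2] | prev [-5,1] | push {3,4}
  [26] u=0 | in [-5,3] | out [-5,5] | prev [-5,4] | push {}
  [27] u=1 | in [-5,5] | out [-5,3] | prev [-5,2] | push {2}
  [28] u=3 | in [-5,5] | out [-5,4] | prev [-5,3] | push {0,1}
  [29] u=4 | in [-5,5] | out [-4,-3] | ==
  [30] u=2 | in [-5,3] | out [-5,3] | prev [-5,2] | push {3,4}
  [31] u=0 | in [-5,4] | out [-5,5] | ==
  [32] u=1 | in [-5,5] | out [-5,3] | ==
  [33] u=3 | in [-5,5] | out [-5,4] | ==
  [34] u=4 | in [-5,5] | out [-4,-3] | ==

Converged values:
  [0] [-5,5]
  [1] [-5,3]
  [2] [-5,3]
  [3] [-5,4]
  [4] [-4,-3]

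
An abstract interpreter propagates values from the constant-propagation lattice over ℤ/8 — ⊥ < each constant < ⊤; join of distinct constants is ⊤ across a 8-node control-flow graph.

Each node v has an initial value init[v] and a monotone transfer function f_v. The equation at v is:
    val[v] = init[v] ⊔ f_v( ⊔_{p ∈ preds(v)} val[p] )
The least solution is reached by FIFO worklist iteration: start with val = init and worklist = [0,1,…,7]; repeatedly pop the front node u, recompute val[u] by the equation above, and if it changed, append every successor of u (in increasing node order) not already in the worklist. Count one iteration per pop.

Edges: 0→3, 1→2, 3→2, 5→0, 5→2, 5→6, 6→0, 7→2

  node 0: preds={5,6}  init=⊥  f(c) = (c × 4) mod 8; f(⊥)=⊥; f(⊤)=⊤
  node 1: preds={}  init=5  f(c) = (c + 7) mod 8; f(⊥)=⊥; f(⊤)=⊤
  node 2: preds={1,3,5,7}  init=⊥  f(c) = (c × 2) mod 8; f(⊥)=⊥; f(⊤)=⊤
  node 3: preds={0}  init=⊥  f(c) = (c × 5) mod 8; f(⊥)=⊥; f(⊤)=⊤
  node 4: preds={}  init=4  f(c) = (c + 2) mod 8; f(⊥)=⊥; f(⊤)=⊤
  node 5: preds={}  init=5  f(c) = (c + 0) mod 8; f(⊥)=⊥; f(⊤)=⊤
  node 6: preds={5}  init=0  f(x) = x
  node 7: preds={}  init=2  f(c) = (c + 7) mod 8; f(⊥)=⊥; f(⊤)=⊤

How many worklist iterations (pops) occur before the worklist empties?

Worklist (10 pops):
  #1 pop 0: in=⊤ → ⊤ (was ⊥); enqueue []
  #2 pop 1: in=⊥ → 5 (no change)
  #3 pop 2: in=⊤ → ⊤ (was ⊥); enqueue []
  #4 pop 3: in=⊤ → ⊤ (was ⊥); enqueue [2]
  #5 pop 4: in=⊥ → 4 (no change)
  #6 pop 5: in=⊥ → 5 (no change)
  #7 pop 6: in=5 → ⊤ (was 0); enqueue [0]
  #8 pop 7: in=⊥ → 2 (no change)
  #9 pop 2: in=⊤ → ⊤ (no change)
  #10 pop 0: in=⊤ → ⊤ (no change)

Fixpoint:
  val[0] = ⊤
  val[1] = 5
  val[2] = ⊤
  val[3] = ⊤
  val[4] = 4
  val[5] = 5
  val[6] = ⊤
  val[7] = 2

10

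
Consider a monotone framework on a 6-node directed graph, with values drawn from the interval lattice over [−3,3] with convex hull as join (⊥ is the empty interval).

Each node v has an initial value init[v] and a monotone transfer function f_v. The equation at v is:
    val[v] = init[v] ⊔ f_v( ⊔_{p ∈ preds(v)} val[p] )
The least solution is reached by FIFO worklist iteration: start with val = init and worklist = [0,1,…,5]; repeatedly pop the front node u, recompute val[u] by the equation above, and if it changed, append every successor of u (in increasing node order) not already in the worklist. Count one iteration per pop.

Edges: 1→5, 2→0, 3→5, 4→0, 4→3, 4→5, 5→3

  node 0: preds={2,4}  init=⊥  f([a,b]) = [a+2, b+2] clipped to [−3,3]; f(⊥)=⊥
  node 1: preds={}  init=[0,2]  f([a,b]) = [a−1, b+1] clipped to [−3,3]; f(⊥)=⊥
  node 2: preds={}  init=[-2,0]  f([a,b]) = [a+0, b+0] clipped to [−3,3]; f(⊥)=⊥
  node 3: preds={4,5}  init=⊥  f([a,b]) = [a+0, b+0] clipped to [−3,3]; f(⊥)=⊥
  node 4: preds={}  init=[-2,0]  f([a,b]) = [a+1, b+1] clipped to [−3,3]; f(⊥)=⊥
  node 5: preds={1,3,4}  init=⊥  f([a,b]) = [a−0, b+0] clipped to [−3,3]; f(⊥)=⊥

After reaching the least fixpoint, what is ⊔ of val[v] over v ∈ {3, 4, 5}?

[-2,2]

Trace (8 dequeues):
  [1] u=0 | in [-2,0] | out [0,2] | prev ⊥ | push {}
  [2] u=1 | in ⊥ | out [0,2] | ==
  [3] u=2 | in ⊥ | out [-2,0] | ==
  [4] u=3 | in [-2,0] | out [-2,0] | prev ⊥ | push {}
  [5] u=4 | in ⊥ | out [-2,0] | ==
  [6] u=5 | in [-2,2] | out [-2,2] | prev ⊥ | push {3}
  [7] u=3 | in [-2,2] | out [-2,2] | prev [-2,0] | push {5}
  [8] u=5 | in [-2,2] | out [-2,2] | ==

Converged values:
  [0] [0,2]
  [1] [0,2]
  [2] [-2,0]
  [3] [-2,2]
  [4] [-2,0]
  [5] [-2,2]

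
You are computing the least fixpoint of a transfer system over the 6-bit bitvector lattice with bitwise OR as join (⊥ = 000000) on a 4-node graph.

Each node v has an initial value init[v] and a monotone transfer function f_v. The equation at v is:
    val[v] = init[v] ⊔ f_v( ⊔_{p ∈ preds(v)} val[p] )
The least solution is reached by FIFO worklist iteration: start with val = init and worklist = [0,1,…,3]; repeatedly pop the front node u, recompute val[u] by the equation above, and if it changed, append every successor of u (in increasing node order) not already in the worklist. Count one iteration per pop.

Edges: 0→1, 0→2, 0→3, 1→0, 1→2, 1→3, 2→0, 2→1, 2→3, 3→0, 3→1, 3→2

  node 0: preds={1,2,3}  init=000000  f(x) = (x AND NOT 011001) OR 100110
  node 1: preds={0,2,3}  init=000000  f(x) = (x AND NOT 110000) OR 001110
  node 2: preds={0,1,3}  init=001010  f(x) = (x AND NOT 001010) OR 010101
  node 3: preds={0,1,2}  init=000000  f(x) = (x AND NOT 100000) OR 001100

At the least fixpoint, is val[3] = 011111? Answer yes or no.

yes

Trace (9 dequeues):
  [1] u=0 | in 001010 | out 100110 | prev 000000 | push {}
  [2] u=1 | in 101110 | out 001110 | prev 000000 | push {0}
  [3] u=2 | in 101110 | out 111111 | prev 001010 | push {1}
  [4] u=3 | in 111111 | out 011111 | prev 000000 | push {2}
  [5] u=0 | in 111111 | out 100110 | ==
  [6] u=1 | in 111111 | out 001111 | prev 001110 | push {0,3}
  [7] u=2 | in 111111 | out 111111 | ==
  [8] u=0 | in 111111 | out 100110 | ==
  [9] u=3 | in 111111 | out 011111 | ==

Converged values:
  [0] 100110
  [1] 001111
  [2] 111111
  [3] 011111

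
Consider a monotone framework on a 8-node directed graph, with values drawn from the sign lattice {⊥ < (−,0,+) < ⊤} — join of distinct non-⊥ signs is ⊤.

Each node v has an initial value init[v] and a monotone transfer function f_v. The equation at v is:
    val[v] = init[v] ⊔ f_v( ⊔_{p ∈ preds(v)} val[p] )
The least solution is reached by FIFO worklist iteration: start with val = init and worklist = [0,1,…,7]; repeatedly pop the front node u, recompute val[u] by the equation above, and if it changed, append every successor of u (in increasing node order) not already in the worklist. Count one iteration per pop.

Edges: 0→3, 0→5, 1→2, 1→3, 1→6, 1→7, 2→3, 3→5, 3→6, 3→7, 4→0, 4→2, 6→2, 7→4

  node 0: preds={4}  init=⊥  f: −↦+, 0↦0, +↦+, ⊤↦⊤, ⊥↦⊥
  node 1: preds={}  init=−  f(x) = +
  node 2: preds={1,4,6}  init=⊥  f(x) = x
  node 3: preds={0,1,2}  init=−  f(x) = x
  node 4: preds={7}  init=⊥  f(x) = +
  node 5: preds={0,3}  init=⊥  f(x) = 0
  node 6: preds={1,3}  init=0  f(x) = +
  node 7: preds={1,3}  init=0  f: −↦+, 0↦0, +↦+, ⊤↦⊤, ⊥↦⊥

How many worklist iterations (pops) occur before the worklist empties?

Trace (13 dequeues):
  [1] u=0 | in ⊥ | out ⊥ | ==
  [2] u=1 | in ⊥ | out ⊤ | prev − | push {}
  [3] u=2 | in ⊤ | out ⊤ | prev ⊥ | push {}
  [4] u=3 | in ⊤ | out ⊤ | prev − | push {}
  [5] u=4 | in 0 | out + | prev ⊥ | push {0,2}
  [6] u=5 | in ⊤ | out 0 | prev ⊥ | push {}
  [7] u=6 | in ⊤ | out ⊤ | prev 0 | push {}
  [8] u=7 | in ⊤ | out ⊤ | prev 0 | push {4}
  [9] u=0 | in + | out + | prev ⊥ | push {3,5}
  [10] u=2 | in ⊤ | out ⊤ | ==
  [11] u=4 | in ⊤ | out + | ==
  [12] u=3 | in ⊤ | out ⊤ | ==
  [13] u=5 | in ⊤ | out 0 | ==

Converged values:
  [0] +
  [1] ⊤
  [2] ⊤
  [3] ⊤
  [4] +
  [5] 0
  [6] ⊤
  [7] ⊤

13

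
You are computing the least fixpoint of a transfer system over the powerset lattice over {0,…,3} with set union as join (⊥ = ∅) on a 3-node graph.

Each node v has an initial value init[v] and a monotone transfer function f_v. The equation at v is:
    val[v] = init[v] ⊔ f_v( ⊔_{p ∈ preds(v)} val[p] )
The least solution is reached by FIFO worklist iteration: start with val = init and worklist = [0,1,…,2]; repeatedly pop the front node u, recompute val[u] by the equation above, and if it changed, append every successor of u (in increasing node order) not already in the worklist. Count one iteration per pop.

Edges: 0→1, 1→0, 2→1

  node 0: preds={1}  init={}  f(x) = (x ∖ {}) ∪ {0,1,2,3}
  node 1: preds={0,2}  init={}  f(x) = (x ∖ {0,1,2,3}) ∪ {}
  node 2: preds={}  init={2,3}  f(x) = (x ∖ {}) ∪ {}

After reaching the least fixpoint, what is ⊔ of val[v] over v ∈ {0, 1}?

Worklist (3 pops):
  #1 pop 0: in={} → {0,1,2,3} (was {}); enqueue []
  #2 pop 1: in={0,1,2,3} → {} (no change)
  #3 pop 2: in={} → {2,3} (no change)

Fixpoint:
  val[0] = {0,1,2,3}
  val[1] = {}
  val[2] = {2,3}

{0,1,2,3}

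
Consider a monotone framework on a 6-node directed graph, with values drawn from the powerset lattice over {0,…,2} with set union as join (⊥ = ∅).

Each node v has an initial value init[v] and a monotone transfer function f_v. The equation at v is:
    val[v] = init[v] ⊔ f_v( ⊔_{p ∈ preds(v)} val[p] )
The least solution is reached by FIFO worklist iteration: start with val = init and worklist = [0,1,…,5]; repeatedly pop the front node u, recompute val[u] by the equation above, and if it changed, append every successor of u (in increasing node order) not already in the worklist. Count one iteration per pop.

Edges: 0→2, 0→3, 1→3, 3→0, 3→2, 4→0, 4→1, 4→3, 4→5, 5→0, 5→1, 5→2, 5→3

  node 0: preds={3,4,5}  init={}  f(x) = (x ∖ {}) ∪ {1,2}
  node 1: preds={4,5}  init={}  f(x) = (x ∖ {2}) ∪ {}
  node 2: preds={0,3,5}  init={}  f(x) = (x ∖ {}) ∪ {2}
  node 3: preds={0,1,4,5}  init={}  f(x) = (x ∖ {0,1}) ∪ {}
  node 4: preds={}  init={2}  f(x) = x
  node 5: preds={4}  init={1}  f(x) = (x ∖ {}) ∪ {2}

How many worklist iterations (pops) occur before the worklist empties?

Trace (10 dequeues):
  [1] u=0 | in {1,2} | out {1,2} | prev {} | push {}
  [2] u=1 | in {1,2} | out {1} | prev {} | push {}
  [3] u=2 | in {1,2} | out {1,2} | prev {} | push {}
  [4] u=3 | in {1,2} | out {2} | prev {} | push {0,2}
  [5] u=4 | in {} | out {2} | ==
  [6] u=5 | in {2} | out {1,2} | prev {1} | push {1,3}
  [7] u=0 | in {1,2} | out {1,2} | ==
  [8] u=2 | in {1,2} | out {1,2} | ==
  [9] u=1 | in {1,2} | out {1} | ==
  [10] u=3 | in {1,2} | out {2} | ==

Converged values:
  [0] {1,2}
  [1] {1}
  [2] {1,2}
  [3] {2}
  [4] {2}
  [5] {1,2}

10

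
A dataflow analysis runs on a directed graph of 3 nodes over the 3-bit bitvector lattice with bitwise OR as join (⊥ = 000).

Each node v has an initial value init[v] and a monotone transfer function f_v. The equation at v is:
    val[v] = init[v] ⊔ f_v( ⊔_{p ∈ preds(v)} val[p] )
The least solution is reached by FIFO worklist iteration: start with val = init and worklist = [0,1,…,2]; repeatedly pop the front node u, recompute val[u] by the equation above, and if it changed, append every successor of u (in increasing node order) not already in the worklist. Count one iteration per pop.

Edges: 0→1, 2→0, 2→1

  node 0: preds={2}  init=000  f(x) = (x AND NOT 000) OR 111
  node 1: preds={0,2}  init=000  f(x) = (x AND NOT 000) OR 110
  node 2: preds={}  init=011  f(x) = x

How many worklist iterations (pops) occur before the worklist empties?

3

Trace (3 dequeues):
  [1] u=0 | in 011 | out 111 | prev 000 | push {}
  [2] u=1 | in 111 | out 111 | prev 000 | push {}
  [3] u=2 | in 000 | out 011 | ==

Converged values:
  [0] 111
  [1] 111
  [2] 011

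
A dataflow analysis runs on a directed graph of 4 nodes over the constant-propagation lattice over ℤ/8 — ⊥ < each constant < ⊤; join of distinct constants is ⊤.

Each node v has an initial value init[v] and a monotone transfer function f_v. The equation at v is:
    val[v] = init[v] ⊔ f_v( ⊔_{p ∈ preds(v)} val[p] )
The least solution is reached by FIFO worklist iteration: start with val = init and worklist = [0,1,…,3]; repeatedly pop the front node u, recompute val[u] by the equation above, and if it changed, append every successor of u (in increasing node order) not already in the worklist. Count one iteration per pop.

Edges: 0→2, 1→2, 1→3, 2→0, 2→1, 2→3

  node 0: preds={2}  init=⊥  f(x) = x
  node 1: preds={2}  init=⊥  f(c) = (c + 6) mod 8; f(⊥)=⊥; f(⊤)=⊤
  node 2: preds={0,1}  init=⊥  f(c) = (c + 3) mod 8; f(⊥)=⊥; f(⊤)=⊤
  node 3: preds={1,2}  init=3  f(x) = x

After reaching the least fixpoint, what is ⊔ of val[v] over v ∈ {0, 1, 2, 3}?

Trace (4 dequeues):
  [1] u=0 | in ⊥ | out ⊥ | ==
  [2] u=1 | in ⊥ | out ⊥ | ==
  [3] u=2 | in ⊥ | out ⊥ | ==
  [4] u=3 | in ⊥ | out 3 | ==

Converged values:
  [0] ⊥
  [1] ⊥
  [2] ⊥
  [3] 3

3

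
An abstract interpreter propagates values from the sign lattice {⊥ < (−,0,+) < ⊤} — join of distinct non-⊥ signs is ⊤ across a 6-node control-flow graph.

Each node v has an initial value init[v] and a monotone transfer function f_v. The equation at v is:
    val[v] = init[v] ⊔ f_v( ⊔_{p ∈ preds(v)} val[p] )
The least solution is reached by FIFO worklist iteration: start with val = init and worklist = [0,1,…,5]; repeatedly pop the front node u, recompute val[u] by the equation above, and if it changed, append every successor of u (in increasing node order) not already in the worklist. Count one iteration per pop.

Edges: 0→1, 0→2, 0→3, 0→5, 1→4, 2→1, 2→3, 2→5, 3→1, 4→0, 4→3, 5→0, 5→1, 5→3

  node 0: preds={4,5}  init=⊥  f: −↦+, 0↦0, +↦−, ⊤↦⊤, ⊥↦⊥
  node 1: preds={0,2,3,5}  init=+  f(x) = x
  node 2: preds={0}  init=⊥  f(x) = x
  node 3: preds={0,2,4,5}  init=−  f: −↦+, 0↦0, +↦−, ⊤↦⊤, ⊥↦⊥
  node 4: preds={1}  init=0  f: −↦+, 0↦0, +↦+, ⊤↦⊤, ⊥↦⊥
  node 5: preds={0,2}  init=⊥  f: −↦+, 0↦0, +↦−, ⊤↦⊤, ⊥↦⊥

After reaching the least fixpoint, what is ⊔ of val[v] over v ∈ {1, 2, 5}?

⊤

Iteration log — 15 steps:
  step 1. node 0  ⊔preds=0  new=0  old=⊥  +wl: 
  step 2. node 1  ⊔preds=⊤  new=⊤  old=+  +wl: 
  step 3. node 2  ⊔preds=0  new=0  old=⊥  +wl: 1
  step 4. node 3  ⊔preds=0  new=⊤  old=−  +wl: 
  step 5. node 4  ⊔preds=⊤  new=⊤  old=0  +wl: 0,3
  step 6. node 5  ⊔preds=0  new=0  old=⊥  +wl: 
  step 7. node 1  ⊔preds=⊤  new=⊤  stable
  step 8. node 0  ⊔preds=⊤  new=⊤  old=0  +wl: 1,2,5
  step 9. node 3  ⊔preds=⊤  new=⊤  stable
  step 10. node 1  ⊔preds=⊤  new=⊤  stable
  step 11. node 2  ⊔preds=⊤  new=⊤  old=0  +wl: 1,3
  step 12. node 5  ⊔preds=⊤  new=⊤  old=0  +wl: 0
  step 13. node 1  ⊔preds=⊤  new=⊤  stable
  step 14. node 3  ⊔preds=⊤  new=⊤  stable
  step 15. node 0  ⊔preds=⊤  new=⊤  stable

Least fixpoint reached:
  node 0: ⊤
  node 1: ⊤
  node 2: ⊤
  node 3: ⊤
  node 4: ⊤
  node 5: ⊤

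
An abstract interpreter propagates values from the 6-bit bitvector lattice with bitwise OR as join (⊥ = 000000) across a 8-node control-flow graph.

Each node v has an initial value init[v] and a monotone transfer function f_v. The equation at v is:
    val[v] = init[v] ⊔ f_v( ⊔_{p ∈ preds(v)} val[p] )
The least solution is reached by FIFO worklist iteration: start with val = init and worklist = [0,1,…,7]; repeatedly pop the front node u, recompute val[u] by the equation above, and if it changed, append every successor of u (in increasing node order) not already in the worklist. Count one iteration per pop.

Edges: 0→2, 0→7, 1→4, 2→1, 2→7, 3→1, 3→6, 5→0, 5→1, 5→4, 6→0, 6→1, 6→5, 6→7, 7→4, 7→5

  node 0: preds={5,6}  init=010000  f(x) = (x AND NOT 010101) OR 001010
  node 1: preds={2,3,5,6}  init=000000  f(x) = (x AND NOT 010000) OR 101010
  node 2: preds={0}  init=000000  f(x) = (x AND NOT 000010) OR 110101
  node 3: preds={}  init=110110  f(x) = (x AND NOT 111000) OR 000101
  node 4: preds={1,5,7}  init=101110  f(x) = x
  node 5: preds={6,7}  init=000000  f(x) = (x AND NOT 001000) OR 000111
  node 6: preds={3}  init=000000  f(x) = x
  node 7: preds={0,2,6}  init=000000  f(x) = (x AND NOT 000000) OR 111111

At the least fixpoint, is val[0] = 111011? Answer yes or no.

Iteration log — 17 steps:
  step 1. node 0  ⊔preds=000000  new=011010  old=010000  +wl: 
  step 2. node 1  ⊔preds=110110  new=101110  old=000000  +wl: 
  step 3. node 2  ⊔preds=011010  new=111101  old=000000  +wl: 1
  step 4. node 3  ⊔preds=000000  new=110111  old=110110  +wl: 
  step 5. node 4  ⊔preds=101110  new=101110  stable
  step 6. node 5  ⊔preds=000000  new=000111  old=000000  +wl: 0,4
  step 7. node 6  ⊔preds=110111  new=110111  old=000000  +wl: 5
  step 8. node 7  ⊔preds=111111  new=111111  old=000000  +wl: 
  step 9. node 1  ⊔preds=111111  new=101111  old=101110  +wl: 
  step 10. node 0  ⊔preds=110111  new=111010  old=011010  +wl: 2,7
  step 11. node 4  ⊔preds=111111  new=111111  old=101110  +wl: 
  step 12. node 5  ⊔preds=111111  new=110111  old=000111  +wl: 0,1,4
  step 13. node 2  ⊔preds=111010  new=111101  stable
  step 14. node 7  ⊔preds=111111  new=111111  stable
  step 15. node 0  ⊔preds=110111  new=111010  stable
  step 16. node 1  ⊔preds=111111  new=101111  stable
  step 17. node 4  ⊔preds=111111  new=111111  stable

Least fixpoint reached:
  node 0: 111010
  node 1: 101111
  node 2: 111101
  node 3: 110111
  node 4: 111111
  node 5: 110111
  node 6: 110111
  node 7: 111111

no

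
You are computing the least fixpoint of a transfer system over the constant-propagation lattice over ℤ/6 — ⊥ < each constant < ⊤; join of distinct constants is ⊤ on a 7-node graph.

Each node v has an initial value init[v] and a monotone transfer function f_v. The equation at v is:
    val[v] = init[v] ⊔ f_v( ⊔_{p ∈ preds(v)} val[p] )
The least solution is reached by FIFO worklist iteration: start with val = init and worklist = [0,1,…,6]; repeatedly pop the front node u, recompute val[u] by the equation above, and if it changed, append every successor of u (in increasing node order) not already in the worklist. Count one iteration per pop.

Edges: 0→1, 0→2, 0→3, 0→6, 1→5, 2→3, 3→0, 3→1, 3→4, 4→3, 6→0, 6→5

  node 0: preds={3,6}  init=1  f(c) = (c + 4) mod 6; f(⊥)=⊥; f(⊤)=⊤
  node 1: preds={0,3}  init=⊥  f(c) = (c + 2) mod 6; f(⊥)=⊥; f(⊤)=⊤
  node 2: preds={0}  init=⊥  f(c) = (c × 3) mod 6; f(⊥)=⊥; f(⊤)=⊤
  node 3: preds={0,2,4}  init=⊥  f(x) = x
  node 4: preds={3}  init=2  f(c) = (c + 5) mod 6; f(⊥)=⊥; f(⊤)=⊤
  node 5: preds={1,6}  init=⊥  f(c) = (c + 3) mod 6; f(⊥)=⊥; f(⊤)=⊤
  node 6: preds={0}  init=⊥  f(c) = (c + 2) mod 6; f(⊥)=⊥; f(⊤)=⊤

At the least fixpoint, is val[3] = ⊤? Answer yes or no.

yes

Iteration log — 16 steps:
  step 1. node 0  ⊔preds=⊥  new=1  stable
  step 2. node 1  ⊔preds=1  new=3  old=⊥  +wl: 
  step 3. node 2  ⊔preds=1  new=3  old=⊥  +wl: 
  step 4. node 3  ⊔preds=⊤  new=⊤  old=⊥  +wl: 0,1
  step 5. node 4  ⊔preds=⊤  new=⊤  old=2  +wl: 3
  step 6. node 5  ⊔preds=3  new=0  old=⊥  +wl: 
  step 7. node 6  ⊔preds=1  new=3  old=⊥  +wl: 5
  step 8. node 0  ⊔preds=⊤  new=⊤  old=1  +wl: 2,6
  step 9. node 1  ⊔preds=⊤  new=⊤  old=3  +wl: 
  step 10. node 3  ⊔preds=⊤  new=⊤  stable
  step 11. node 5  ⊔preds=⊤  new=⊤  old=0  +wl: 
  step 12. node 2  ⊔preds=⊤  new=⊤  old=3  +wl: 3
  step 13. node 6  ⊔preds=⊤  new=⊤  old=3  +wl: 0,5
  step 14. node 3  ⊔preds=⊤  new=⊤  stable
  step 15. node 0  ⊔preds=⊤  new=⊤  stable
  step 16. node 5  ⊔preds=⊤  new=⊤  stable

Least fixpoint reached:
  node 0: ⊤
  node 1: ⊤
  node 2: ⊤
  node 3: ⊤
  node 4: ⊤
  node 5: ⊤
  node 6: ⊤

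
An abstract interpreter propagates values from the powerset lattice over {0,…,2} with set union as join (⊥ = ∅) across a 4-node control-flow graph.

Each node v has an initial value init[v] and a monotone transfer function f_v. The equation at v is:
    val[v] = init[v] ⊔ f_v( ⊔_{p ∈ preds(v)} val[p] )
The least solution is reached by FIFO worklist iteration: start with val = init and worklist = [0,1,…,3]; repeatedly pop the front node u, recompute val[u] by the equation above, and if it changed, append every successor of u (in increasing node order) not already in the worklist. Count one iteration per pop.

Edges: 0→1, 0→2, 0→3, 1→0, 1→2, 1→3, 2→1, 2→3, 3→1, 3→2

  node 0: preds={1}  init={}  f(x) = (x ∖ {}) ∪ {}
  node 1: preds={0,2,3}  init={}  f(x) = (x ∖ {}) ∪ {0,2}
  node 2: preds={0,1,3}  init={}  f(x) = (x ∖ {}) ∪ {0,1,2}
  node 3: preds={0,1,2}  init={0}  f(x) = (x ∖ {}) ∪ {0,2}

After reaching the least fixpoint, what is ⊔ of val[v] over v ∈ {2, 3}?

Iteration log — 12 steps:
  step 1. node 0  ⊔preds={}  new={}  stable
  step 2. node 1  ⊔preds={0}  new={0,2}  old={}  +wl: 0
  step 3. node 2  ⊔preds={0,2}  new={0,1,2}  old={}  +wl: 1
  step 4. node 3  ⊔preds={0,1,2}  new={0,1,2}  old={0}  +wl: 2
  step 5. node 0  ⊔preds={0,2}  new={0,2}  old={}  +wl: 3
  step 6. node 1  ⊔preds={0,1,2}  new={0,1,2}  old={0,2}  +wl: 0
  step 7. node 2  ⊔preds={0,1,2}  new={0,1,2}  stable
  step 8. node 3  ⊔preds={0,1,2}  new={0,1,2}  stable
  step 9. node 0  ⊔preds={0,1,2}  new={0,1,2}  old={0,2}  +wl: 1,2,3
  step 10. node 1  ⊔preds={0,1,2}  new={0,1,2}  stable
  step 11. node 2  ⊔preds={0,1,2}  new={0,1,2}  stable
  step 12. node 3  ⊔preds={0,1,2}  new={0,1,2}  stable

Least fixpoint reached:
  node 0: {0,1,2}
  node 1: {0,1,2}
  node 2: {0,1,2}
  node 3: {0,1,2}

{0,1,2}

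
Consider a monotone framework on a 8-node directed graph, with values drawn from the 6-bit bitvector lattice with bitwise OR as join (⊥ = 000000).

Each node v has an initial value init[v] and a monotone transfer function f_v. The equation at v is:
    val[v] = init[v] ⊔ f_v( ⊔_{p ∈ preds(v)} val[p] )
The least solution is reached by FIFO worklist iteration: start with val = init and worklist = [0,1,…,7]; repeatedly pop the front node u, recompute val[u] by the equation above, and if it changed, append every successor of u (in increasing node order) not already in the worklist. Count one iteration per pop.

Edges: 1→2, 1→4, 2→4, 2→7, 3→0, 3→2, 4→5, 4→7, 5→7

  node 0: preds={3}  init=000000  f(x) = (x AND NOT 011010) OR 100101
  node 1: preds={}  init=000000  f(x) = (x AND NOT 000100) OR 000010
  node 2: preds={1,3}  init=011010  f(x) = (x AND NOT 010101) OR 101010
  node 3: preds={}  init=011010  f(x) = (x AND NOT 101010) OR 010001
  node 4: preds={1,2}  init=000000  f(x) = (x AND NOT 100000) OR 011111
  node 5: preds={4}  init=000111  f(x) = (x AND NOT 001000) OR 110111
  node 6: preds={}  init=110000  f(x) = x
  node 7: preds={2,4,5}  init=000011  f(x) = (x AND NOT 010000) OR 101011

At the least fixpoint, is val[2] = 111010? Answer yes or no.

Trace (10 dequeues):
  [1] u=0 | in 011010 | out 100101 | prev 000000 | push {}
  [2] u=1 | in 000000 | out 000010 | prev 000000 | push {}
  [3] u=2 | in 011010 | out 111010 | prev 011010 | push {}
  [4] u=3 | in 000000 | out 011011 | prev 011010 | push {0,2}
  [5] u=4 | in 111010 | out 011111 | prev 000000 | push {}
  [6] u=5 | in 011111 | out 110111 | prev 000111 | push {}
  [7] u=6 | in 000000 | out 110000 | ==
  [8] u=7 | in 111111 | out 101111 | prev 000011 | push {}
  [9] u=0 | in 011011 | out 100101 | ==
  [10] u=2 | in 011011 | out 111010 | ==

Converged values:
  [0] 100101
  [1] 000010
  [2] 111010
  [3] 011011
  [4] 011111
  [5] 110111
  [6] 110000
  [7] 101111

yes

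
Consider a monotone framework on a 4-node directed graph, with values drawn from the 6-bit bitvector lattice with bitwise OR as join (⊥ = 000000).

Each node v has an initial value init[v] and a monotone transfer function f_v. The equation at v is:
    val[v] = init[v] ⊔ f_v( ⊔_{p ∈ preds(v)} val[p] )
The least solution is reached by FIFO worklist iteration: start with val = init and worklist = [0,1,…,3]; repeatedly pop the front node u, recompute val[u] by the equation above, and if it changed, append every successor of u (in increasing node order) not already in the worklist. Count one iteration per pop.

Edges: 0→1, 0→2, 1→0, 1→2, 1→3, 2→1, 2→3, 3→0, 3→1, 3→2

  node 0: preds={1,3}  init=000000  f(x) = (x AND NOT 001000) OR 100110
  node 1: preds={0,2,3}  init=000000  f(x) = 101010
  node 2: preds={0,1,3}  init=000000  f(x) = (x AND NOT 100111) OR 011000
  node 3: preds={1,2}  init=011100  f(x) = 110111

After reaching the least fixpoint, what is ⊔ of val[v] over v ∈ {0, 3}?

Iteration log — 7 steps:
  step 1. node 0  ⊔preds=011100  new=110110  old=000000  +wl: 
  step 2. node 1  ⊔preds=111110  new=101010  old=000000  +wl: 0
  step 3. node 2  ⊔preds=111110  new=011000  old=000000  +wl: 1
  step 4. node 3  ⊔preds=111010  new=111111  old=011100  +wl: 2
  step 5. node 0  ⊔preds=111111  new=110111  old=110110  +wl: 
  step 6. node 1  ⊔preds=111111  new=101010  stable
  step 7. node 2  ⊔preds=111111  new=011000  stable

Least fixpoint reached:
  node 0: 110111
  node 1: 101010
  node 2: 011000
  node 3: 111111

111111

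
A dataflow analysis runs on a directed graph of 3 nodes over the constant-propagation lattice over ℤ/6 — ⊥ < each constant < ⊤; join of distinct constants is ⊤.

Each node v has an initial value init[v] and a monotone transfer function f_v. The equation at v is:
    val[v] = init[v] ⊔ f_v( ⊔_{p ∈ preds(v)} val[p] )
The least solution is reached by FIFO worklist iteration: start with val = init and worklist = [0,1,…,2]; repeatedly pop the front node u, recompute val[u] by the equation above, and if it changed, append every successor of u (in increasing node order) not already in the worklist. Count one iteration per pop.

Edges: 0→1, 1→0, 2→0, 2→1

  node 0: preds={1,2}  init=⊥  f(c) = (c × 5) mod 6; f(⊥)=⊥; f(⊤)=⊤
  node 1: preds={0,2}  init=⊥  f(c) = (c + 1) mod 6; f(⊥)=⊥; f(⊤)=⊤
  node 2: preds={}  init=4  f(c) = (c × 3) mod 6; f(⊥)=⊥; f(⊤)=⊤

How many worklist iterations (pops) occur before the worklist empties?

Worklist (5 pops):
  #1 pop 0: in=4 → 2 (was ⊥); enqueue []
  #2 pop 1: in=⊤ → ⊤ (was ⊥); enqueue [0]
  #3 pop 2: in=⊥ → 4 (no change)
  #4 pop 0: in=⊤ → ⊤ (was 2); enqueue [1]
  #5 pop 1: in=⊤ → ⊤ (no change)

Fixpoint:
  val[0] = ⊤
  val[1] = ⊤
  val[2] = 4

5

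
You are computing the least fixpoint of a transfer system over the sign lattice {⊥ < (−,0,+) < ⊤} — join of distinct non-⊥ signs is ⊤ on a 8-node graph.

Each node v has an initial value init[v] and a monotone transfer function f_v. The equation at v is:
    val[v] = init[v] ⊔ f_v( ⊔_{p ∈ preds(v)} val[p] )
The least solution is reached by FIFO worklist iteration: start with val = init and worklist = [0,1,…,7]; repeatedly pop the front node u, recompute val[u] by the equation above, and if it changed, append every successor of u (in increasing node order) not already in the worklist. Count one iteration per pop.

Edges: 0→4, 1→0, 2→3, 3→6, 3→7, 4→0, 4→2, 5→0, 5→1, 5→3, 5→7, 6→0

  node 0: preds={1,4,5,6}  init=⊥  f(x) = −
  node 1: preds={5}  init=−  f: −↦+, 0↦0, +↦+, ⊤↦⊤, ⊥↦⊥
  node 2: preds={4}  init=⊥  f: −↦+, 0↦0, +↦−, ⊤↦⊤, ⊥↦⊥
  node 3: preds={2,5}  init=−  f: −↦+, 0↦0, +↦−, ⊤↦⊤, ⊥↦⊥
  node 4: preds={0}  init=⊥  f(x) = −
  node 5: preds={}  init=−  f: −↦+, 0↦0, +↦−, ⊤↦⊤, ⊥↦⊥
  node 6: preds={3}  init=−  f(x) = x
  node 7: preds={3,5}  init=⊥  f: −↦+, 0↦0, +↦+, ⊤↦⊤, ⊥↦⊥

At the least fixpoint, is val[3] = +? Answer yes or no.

Trace (11 dequeues):
  [1] u=0 | in − | out − | prev ⊥ | push {}
  [2] u=1 | in − | out ⊤ | prev − | push {0}
  [3] u=2 | in ⊥ | out ⊥ | ==
  [4] u=3 | in − | out ⊤ | prev − | push {}
  [5] u=4 | in − | out − | prev ⊥ | push {2}
  [6] u=5 | in ⊥ | out − | ==
  [7] u=6 | in ⊤ | out ⊤ | prev − | push {}
  [8] u=7 | in ⊤ | out ⊤ | prev ⊥ | push {}
  [9] u=0 | in ⊤ | out − | ==
  [10] u=2 | in − | out + | prev ⊥ | push {3}
  [11] u=3 | in ⊤ | out ⊤ | ==

Converged values:
  [0] −
  [1] ⊤
  [2] +
  [3] ⊤
  [4] −
  [5] −
  [6] ⊤
  [7] ⊤

no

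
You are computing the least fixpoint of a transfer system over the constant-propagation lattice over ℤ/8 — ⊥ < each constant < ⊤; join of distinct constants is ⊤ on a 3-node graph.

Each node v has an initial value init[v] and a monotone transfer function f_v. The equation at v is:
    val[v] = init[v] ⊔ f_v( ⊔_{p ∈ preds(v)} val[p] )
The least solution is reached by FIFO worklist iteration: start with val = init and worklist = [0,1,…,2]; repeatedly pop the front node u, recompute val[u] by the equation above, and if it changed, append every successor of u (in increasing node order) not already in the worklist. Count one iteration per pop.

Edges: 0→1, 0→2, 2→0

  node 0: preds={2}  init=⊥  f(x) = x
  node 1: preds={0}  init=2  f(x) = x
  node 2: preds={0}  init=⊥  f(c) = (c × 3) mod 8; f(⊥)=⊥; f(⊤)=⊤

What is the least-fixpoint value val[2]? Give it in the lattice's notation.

Trace (3 dequeues):
  [1] u=0 | in ⊥ | out ⊥ | ==
  [2] u=1 | in ⊥ | out 2 | ==
  [3] u=2 | in ⊥ | out ⊥ | ==

Converged values:
  [0] ⊥
  [1] 2
  [2] ⊥

⊥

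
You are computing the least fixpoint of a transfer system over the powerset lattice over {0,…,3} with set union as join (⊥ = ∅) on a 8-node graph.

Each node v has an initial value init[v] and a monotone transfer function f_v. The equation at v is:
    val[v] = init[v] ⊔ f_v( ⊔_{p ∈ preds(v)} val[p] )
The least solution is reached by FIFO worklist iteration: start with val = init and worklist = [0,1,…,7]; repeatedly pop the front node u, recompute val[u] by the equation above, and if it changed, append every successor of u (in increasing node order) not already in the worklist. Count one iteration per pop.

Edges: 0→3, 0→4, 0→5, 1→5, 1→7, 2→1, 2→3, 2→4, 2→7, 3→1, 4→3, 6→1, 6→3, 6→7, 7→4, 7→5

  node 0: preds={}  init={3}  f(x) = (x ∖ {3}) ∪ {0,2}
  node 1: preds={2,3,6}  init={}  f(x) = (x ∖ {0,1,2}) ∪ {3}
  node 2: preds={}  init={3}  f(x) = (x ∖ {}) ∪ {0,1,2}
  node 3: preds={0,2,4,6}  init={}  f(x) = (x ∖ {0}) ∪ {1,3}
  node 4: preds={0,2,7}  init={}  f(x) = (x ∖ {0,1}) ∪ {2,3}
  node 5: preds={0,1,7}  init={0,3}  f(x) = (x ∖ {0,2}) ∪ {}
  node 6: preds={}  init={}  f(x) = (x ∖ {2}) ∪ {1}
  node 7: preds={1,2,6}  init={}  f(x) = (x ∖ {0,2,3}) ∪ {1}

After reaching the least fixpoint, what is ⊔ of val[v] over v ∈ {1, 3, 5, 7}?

Trace (12 dequeues):
  [1] u=0 | in {} | out {0,2,3} | prev {3} | push {}
  [2] u=1 | in {3} | out {3} | prev {} | push {}
  [3] u=2 | in {} | out {0,1,2,3} | prev {3} | push {1}
  [4] u=3 | in {0,1,2,3} | out {1,2,3} | prev {} | push {}
  [5] u=4 | in {0,1,2,3} | out {2,3} | prev {} | push {3}
  [6] u=5 | in {0,2,3} | out {0,3} | ==
  [7] u=6 | in {} | out {1} | prev {} | push {}
  [8] u=7 | in {0,1,2,3} | out {1} | prev {} | push {4,5}
  [9] u=1 | in {0,1,2,3} | out {3} | ==
  [10] u=3 | in {0,1,2,3} | out {1,2,3} | ==
  [11] u=4 | in {0,1,2,3} | out {2,3} | ==
  [12] u=5 | in {0,1,2,3} | out {0,1,3} | prev {0,3} | push {}

Converged values:
  [0] {0,2,3}
  [1] {3}
  [2] {0,1,2,3}
  [3] {1,2,3}
  [4] {2,3}
  [5] {0,1,3}
  [6] {1}
  [7] {1}

{0,1,2,3}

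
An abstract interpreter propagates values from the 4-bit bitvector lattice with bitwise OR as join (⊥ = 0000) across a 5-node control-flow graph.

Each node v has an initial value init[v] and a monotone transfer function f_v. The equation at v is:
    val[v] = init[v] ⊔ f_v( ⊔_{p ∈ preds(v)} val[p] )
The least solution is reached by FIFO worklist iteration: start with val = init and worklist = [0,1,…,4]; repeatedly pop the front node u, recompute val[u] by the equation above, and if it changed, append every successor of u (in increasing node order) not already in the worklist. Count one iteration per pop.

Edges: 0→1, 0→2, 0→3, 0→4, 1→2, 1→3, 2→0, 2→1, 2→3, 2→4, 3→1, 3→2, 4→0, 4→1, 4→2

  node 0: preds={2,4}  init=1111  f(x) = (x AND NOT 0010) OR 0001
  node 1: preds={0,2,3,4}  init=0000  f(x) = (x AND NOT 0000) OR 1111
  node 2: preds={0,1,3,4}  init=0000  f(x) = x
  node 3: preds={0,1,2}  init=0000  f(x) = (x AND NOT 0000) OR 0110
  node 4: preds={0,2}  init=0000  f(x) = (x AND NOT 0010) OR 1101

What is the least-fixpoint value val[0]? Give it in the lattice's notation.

Trace (8 dequeues):
  [1] u=0 | in 0000 | out 1111 | ==
  [2] u=1 | in 1111 | out 1111 | prev 0000 | push {}
  [3] u=2 | in 1111 | out 1111 | prev 0000 | push {0,1}
  [4] u=3 | in 1111 | out 1111 | prev 0000 | push {2}
  [5] u=4 | in 1111 | out 1101 | prev 0000 | push {}
  [6] u=0 | in 1111 | out 1111 | ==
  [7] u=1 | in 1111 | out 1111 | ==
  [8] u=2 | in 1111 | out 1111 | ==

Converged values:
  [0] 1111
  [1] 1111
  [2] 1111
  [3] 1111
  [4] 1101

1111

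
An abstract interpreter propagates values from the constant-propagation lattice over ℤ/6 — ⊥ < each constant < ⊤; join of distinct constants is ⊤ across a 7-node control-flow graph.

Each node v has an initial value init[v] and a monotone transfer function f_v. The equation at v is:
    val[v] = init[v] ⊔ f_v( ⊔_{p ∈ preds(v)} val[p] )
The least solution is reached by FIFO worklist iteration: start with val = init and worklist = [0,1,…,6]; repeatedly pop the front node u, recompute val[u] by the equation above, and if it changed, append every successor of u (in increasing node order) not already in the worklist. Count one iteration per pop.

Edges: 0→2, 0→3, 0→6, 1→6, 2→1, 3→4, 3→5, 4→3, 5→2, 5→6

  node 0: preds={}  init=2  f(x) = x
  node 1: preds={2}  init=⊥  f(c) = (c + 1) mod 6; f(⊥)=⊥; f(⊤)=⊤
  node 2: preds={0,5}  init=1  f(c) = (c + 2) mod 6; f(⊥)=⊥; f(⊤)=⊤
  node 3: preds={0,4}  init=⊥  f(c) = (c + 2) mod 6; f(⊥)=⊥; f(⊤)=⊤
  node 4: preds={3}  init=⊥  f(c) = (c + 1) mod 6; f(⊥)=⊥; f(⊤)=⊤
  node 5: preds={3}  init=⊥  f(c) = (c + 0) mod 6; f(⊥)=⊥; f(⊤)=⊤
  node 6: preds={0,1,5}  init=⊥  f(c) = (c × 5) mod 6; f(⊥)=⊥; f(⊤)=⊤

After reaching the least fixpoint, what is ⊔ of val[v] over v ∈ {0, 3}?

⊤

Trace (16 dequeues):
  [1] u=0 | in ⊥ | out 2 | ==
  [2] u=1 | in 1 | out 2 | prev ⊥ | push {}
  [3] u=2 | in 2 | out ⊤ | prev 1 | push {1}
  [4] u=3 | in 2 | out 4 | prev ⊥ | push {}
  [5] u=4 | in 4 | out 5 | prev ⊥ | push {3}
  [6] u=5 | in 4 | out 4 | prev ⊥ | push {2}
  [7] u=6 | in ⊤ | out ⊤ | prev ⊥ | push {}
  [8] u=1 | in ⊤ | out ⊤ | prev 2 | push {6}
  [9] u=3 | in ⊤ | out ⊤ | prev 4 | push {4,5}
  [10] u=2 | in ⊤ | out ⊤ | ==
  [11] u=6 | in ⊤ | out ⊤ | ==
  [12] u=4 | in ⊤ | out ⊤ | prev 5 | push {3}
  [13] u=5 | in ⊤ | out ⊤ | prev 4 | push {2,6}
  [14] u=3 | in ⊤ | out ⊤ | ==
  [15] u=2 | in ⊤ | out ⊤ | ==
  [16] u=6 | in ⊤ | out ⊤ | ==

Converged values:
  [0] 2
  [1] ⊤
  [2] ⊤
  [3] ⊤
  [4] ⊤
  [5] ⊤
  [6] ⊤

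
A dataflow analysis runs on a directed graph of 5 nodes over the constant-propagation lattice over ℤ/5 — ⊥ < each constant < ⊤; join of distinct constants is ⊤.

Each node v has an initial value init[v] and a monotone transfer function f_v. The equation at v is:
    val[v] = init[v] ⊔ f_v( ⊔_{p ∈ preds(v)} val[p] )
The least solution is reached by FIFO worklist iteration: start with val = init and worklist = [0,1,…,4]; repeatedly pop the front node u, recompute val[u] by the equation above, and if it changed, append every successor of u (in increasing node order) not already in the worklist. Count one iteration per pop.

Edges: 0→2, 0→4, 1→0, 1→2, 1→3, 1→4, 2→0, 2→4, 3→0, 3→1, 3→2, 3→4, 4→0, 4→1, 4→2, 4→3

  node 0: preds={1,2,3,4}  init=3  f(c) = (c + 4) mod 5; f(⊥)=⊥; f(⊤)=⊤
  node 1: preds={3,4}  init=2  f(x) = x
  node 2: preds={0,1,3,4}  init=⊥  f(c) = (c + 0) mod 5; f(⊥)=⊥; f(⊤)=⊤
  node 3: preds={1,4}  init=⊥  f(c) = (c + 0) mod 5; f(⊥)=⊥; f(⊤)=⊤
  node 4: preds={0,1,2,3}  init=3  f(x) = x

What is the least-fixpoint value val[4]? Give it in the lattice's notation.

⊤

Trace (9 dequeues):
  [1] u=0 | in ⊤ | out ⊤ | prev 3 | push {}
  [2] u=1 | in 3 | out ⊤ | prev 2 | push {0}
  [3] u=2 | in ⊤ | out ⊤ | prev ⊥ | push {}
  [4] u=3 | in ⊤ | out ⊤ | prev ⊥ | push {1,2}
  [5] u=4 | in ⊤ | out ⊤ | prev 3 | push {3}
  [6] u=0 | in ⊤ | out ⊤ | ==
  [7] u=1 | in ⊤ | out ⊤ | ==
  [8] u=2 | in ⊤ | out ⊤ | ==
  [9] u=3 | in ⊤ | out ⊤ | ==

Converged values:
  [0] ⊤
  [1] ⊤
  [2] ⊤
  [3] ⊤
  [4] ⊤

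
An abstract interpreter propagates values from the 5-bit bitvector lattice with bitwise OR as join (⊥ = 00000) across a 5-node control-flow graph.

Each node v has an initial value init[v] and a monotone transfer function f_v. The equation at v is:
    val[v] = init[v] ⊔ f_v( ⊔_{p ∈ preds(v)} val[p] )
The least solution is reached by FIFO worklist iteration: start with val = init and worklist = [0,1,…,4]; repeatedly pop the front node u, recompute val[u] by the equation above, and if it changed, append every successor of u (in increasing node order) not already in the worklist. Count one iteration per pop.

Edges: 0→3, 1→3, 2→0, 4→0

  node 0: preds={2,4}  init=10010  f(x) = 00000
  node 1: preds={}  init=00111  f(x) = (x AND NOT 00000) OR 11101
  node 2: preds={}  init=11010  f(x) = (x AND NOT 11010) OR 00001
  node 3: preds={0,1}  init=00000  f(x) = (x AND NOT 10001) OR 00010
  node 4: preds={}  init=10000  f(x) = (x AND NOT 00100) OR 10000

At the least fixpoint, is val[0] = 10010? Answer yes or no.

yes

Trace (6 dequeues):
  [1] u=0 | in 11010 | out 10010 | ==
  [2] u=1 | in 00000 | out 11111 | prev 00111 | push {}
  [3] u=2 | in 00000 | out 11011 | prev 11010 | push {0}
  [4] u=3 | in 11111 | out 01110 | prev 00000 | push {}
  [5] u=4 | in 00000 | out 10000 | ==
  [6] u=0 | in 11011 | out 10010 | ==

Converged values:
  [0] 10010
  [1] 11111
  [2] 11011
  [3] 01110
  [4] 10000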